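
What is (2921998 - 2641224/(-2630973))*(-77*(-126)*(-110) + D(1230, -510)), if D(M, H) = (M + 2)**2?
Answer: 1154702863156069304/876991 ≈ 1.3167e+12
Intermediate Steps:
D(M, H) = (2 + M)**2
(2921998 - 2641224/(-2630973))*(-77*(-126)*(-110) + D(1230, -510)) = (2921998 - 2641224/(-2630973))*(-77*(-126)*(-110) + (2 + 1230)**2) = (2921998 - 2641224*(-1/2630973))*(9702*(-110) + 1232**2) = (2921998 + 880408/876991)*(-1067220 + 1517824) = (2562566828426/876991)*450604 = 1154702863156069304/876991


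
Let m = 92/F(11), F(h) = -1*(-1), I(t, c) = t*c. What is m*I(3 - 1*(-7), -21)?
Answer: -19320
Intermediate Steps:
I(t, c) = c*t
F(h) = 1
m = 92 (m = 92/1 = 92*1 = 92)
m*I(3 - 1*(-7), -21) = 92*(-21*(3 - 1*(-7))) = 92*(-21*(3 + 7)) = 92*(-21*10) = 92*(-210) = -19320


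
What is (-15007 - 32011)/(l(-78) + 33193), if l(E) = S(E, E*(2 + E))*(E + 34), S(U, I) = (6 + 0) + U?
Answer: -47018/36361 ≈ -1.2931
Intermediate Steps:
S(U, I) = 6 + U
l(E) = (6 + E)*(34 + E) (l(E) = (6 + E)*(E + 34) = (6 + E)*(34 + E))
(-15007 - 32011)/(l(-78) + 33193) = (-15007 - 32011)/((6 - 78)*(34 - 78) + 33193) = -47018/(-72*(-44) + 33193) = -47018/(3168 + 33193) = -47018/36361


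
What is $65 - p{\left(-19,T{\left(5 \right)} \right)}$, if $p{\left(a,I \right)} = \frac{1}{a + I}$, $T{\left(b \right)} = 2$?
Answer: $\frac{1106}{17} \approx 65.059$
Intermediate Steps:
$p{\left(a,I \right)} = \frac{1}{I + a}$
$65 - p{\left(-19,T{\left(5 \right)} \right)} = 65 - \frac{1}{2 - 19} = 65 - \frac{1}{-17} = 65 - - \frac{1}{17} = 65 + \frac{1}{17} = \frac{1106}{17}$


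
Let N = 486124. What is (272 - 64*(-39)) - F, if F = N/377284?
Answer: 260958997/94321 ≈ 2766.7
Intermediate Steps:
F = 121531/94321 (F = 486124/377284 = 486124*(1/377284) = 121531/94321 ≈ 1.2885)
(272 - 64*(-39)) - F = (272 - 64*(-39)) - 1*121531/94321 = (272 + 2496) - 121531/94321 = 2768 - 121531/94321 = 260958997/94321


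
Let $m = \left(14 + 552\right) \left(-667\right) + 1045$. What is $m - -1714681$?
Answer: $1338204$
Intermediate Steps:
$m = -376477$ ($m = 566 \left(-667\right) + 1045 = -377522 + 1045 = -376477$)
$m - -1714681 = -376477 - -1714681 = -376477 + 1714681 = 1338204$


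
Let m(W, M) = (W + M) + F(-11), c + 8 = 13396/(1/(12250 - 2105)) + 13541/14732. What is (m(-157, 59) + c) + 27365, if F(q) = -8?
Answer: 2002515926713/14732 ≈ 1.3593e+8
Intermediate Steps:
c = 2002114347125/14732 (c = -8 + (13396/(1/(12250 - 2105)) + 13541/14732) = -8 + (13396/(1/10145) + 13541*(1/14732)) = -8 + (13396/(1/10145) + 13541/14732) = -8 + (13396*10145 + 13541/14732) = -8 + (135902420 + 13541/14732) = -8 + 2002114464981/14732 = 2002114347125/14732 ≈ 1.3590e+8)
m(W, M) = -8 + M + W (m(W, M) = (W + M) - 8 = (M + W) - 8 = -8 + M + W)
(m(-157, 59) + c) + 27365 = ((-8 + 59 - 157) + 2002114347125/14732) + 27365 = (-106 + 2002114347125/14732) + 27365 = 2002112785533/14732 + 27365 = 2002515926713/14732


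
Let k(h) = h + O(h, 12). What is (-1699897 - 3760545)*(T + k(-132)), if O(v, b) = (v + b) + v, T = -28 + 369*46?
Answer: -90435840404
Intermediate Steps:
T = 16946 (T = -28 + 16974 = 16946)
O(v, b) = b + 2*v (O(v, b) = (b + v) + v = b + 2*v)
k(h) = 12 + 3*h (k(h) = h + (12 + 2*h) = 12 + 3*h)
(-1699897 - 3760545)*(T + k(-132)) = (-1699897 - 3760545)*(16946 + (12 + 3*(-132))) = -5460442*(16946 + (12 - 396)) = -5460442*(16946 - 384) = -5460442*16562 = -90435840404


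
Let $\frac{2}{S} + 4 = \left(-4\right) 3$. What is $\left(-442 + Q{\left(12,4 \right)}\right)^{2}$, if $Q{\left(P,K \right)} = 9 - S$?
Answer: $\frac{11992369}{64} \approx 1.8738 \cdot 10^{5}$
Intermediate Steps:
$S = - \frac{1}{8}$ ($S = \frac{2}{-4 - 12} = \frac{2}{-16} = 2 \left(- \frac{1}{16}\right) = - \frac{1}{8} \approx -0.125$)
$Q{\left(P,K \right)} = \frac{73}{8}$ ($Q{\left(P,K \right)} = 9 - - \frac{1}{8} = 9 + \frac{1}{8} = \frac{73}{8}$)
$\left(-442 + Q{\left(12,4 \right)}\right)^{2} = \left(-442 + \frac{73}{8}\right)^{2} = \left(- \frac{3463}{8}\right)^{2} = \frac{11992369}{64}$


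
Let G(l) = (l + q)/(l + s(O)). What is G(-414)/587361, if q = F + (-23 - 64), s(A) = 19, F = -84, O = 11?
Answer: 39/15467173 ≈ 2.5215e-6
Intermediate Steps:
q = -171 (q = -84 + (-23 - 64) = -84 - 87 = -171)
G(l) = (-171 + l)/(19 + l) (G(l) = (l - 171)/(l + 19) = (-171 + l)/(19 + l))
G(-414)/587361 = ((-171 - 414)/(19 - 414))/587361 = (-585/(-395))*(1/587361) = -1/395*(-585)*(1/587361) = (117/79)*(1/587361) = 39/15467173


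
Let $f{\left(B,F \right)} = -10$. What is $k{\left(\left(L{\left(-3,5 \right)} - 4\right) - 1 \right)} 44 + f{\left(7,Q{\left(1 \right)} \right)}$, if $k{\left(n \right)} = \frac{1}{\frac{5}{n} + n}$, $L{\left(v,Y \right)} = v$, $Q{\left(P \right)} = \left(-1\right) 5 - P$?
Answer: $- \frac{1042}{69} \approx -15.101$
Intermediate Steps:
$Q{\left(P \right)} = -5 - P$
$k{\left(n \right)} = \frac{1}{n + \frac{5}{n}}$
$k{\left(\left(L{\left(-3,5 \right)} - 4\right) - 1 \right)} 44 + f{\left(7,Q{\left(1 \right)} \right)} = \frac{\left(-3 - 4\right) - 1}{5 + \left(\left(-3 - 4\right) - 1\right)^{2}} \cdot 44 - 10 = \frac{-7 - 1}{5 + \left(-7 - 1\right)^{2}} \cdot 44 - 10 = - \frac{8}{5 + \left(-8\right)^{2}} \cdot 44 - 10 = - \frac{8}{5 + 64} \cdot 44 - 10 = - \frac{8}{69} \cdot 44 - 10 = \left(-8\right) \frac{1}{69} \cdot 44 - 10 = \left(- \frac{8}{69}\right) 44 - 10 = - \frac{352}{69} - 10 = - \frac{1042}{69}$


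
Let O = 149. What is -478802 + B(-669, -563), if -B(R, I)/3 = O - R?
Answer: -481256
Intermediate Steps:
B(R, I) = -447 + 3*R (B(R, I) = -3*(149 - R) = -447 + 3*R)
-478802 + B(-669, -563) = -478802 + (-447 + 3*(-669)) = -478802 + (-447 - 2007) = -478802 - 2454 = -481256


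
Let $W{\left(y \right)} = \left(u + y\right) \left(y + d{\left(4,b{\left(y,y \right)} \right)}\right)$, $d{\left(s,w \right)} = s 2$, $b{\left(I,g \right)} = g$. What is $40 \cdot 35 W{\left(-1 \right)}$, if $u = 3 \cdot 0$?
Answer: $-9800$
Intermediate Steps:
$d{\left(s,w \right)} = 2 s$
$u = 0$
$W{\left(y \right)} = y \left(8 + y\right)$ ($W{\left(y \right)} = \left(0 + y\right) \left(y + 2 \cdot 4\right) = y \left(y + 8\right) = y \left(8 + y\right)$)
$40 \cdot 35 W{\left(-1 \right)} = 40 \cdot 35 \left(- (8 - 1)\right) = 1400 \left(\left(-1\right) 7\right) = 1400 \left(-7\right) = -9800$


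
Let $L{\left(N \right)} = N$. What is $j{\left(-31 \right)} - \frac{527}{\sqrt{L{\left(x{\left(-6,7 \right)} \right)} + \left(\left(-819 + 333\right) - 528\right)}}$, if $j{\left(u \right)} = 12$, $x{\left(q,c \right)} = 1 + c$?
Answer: $12 + \frac{527 i \sqrt{1006}}{1006} \approx 12.0 + 16.615 i$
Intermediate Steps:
$j{\left(-31 \right)} - \frac{527}{\sqrt{L{\left(x{\left(-6,7 \right)} \right)} + \left(\left(-819 + 333\right) - 528\right)}} = 12 - \frac{527}{\sqrt{\left(1 + 7\right) + \left(\left(-819 + 333\right) - 528\right)}} = 12 - \frac{527}{\sqrt{8 - 1014}} = 12 - \frac{527}{\sqrt{-1006}} = 12 - \frac{527}{i \sqrt{1006}} = 12 - 527 \left(- \frac{i \sqrt{1006}}{1006}\right) = 12 - - \frac{527 i \sqrt{1006}}{1006} = 12 + \frac{527 i \sqrt{1006}}{1006}$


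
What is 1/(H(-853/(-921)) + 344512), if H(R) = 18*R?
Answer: 307/105770302 ≈ 2.9025e-6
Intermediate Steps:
1/(H(-853/(-921)) + 344512) = 1/(18*(-853/(-921)) + 344512) = 1/(18*(-853*(-1/921)) + 344512) = 1/(18*(853/921) + 344512) = 1/(5118/307 + 344512) = 1/(105770302/307) = 307/105770302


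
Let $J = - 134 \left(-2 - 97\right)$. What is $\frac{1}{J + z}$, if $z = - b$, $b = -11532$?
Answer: $\frac{1}{24798} \approx 4.0326 \cdot 10^{-5}$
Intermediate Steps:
$z = 11532$ ($z = \left(-1\right) \left(-11532\right) = 11532$)
$J = 13266$ ($J = \left(-134\right) \left(-99\right) = 13266$)
$\frac{1}{J + z} = \frac{1}{13266 + 11532} = \frac{1}{24798}$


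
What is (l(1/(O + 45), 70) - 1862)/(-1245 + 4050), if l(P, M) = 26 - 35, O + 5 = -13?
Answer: -1871/2805 ≈ -0.66702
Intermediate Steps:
O = -18 (O = -5 - 13 = -18)
l(P, M) = -9
(l(1/(O + 45), 70) - 1862)/(-1245 + 4050) = (-9 - 1862)/(-1245 + 4050) = -1871/2805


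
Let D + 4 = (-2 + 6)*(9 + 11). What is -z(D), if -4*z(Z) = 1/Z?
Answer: 1/304 ≈ 0.0032895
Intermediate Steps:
D = 76 (D = -4 + (-2 + 6)*(9 + 11) = -4 + 4*20 = -4 + 80 = 76)
z(Z) = -1/(4*Z)
-z(D) = -(-1)/(4*76) = -1*(-1/304) = 1/304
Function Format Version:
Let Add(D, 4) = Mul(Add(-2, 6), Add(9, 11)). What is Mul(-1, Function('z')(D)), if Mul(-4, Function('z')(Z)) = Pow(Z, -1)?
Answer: Rational(1, 304) ≈ 0.0032895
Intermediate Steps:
D = 76 (D = Add(-4, Mul(Add(-2, 6), Add(9, 11))) = Add(-4, Mul(4, 20)) = Add(-4, 80) = 76)
Function('z')(Z) = Mul(Rational(-1, 4), Pow(Z, -1))
Mul(-1, Function('z')(D)) = Mul(-1, Mul(Rational(-1, 4), Pow(76, -1))) = Mul(-1, Mul(Rational(-1, 4), Rational(1, 76))) = Mul(-1, Rational(-1, 304)) = Rational(1, 304)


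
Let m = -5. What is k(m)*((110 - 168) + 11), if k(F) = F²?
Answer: -1175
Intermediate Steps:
k(m)*((110 - 168) + 11) = (-5)²*((110 - 168) + 11) = 25*(-58 + 11) = 25*(-47) = -1175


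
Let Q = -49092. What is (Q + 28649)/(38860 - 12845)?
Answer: -20443/26015 ≈ -0.78582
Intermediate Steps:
(Q + 28649)/(38860 - 12845) = (-49092 + 28649)/(38860 - 12845) = -20443/26015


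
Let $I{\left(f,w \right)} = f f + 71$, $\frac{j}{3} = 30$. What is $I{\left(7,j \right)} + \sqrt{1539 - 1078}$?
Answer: $120 + \sqrt{461} \approx 141.47$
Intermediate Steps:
$j = 90$ ($j = 3 \cdot 30 = 90$)
$I{\left(f,w \right)} = 71 + f^{2}$ ($I{\left(f,w \right)} = f^{2} + 71 = 71 + f^{2}$)
$I{\left(7,j \right)} + \sqrt{1539 - 1078} = \left(71 + 7^{2}\right) + \sqrt{1539 - 1078} = \left(71 + 49\right) + \sqrt{461} = 120 + \sqrt{461}$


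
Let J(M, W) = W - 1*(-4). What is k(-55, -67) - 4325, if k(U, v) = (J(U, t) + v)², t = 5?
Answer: -961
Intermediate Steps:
J(M, W) = 4 + W (J(M, W) = W + 4 = 4 + W)
k(U, v) = (9 + v)² (k(U, v) = ((4 + 5) + v)² = (9 + v)²)
k(-55, -67) - 4325 = (9 - 67)² - 4325 = (-58)² - 4325 = 3364 - 4325 = -961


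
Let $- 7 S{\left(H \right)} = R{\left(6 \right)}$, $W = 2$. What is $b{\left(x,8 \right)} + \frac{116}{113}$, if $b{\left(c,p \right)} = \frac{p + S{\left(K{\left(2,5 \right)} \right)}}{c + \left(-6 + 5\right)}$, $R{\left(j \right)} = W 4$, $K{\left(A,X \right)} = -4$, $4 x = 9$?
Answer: $\frac{25756}{3955} \approx 6.5123$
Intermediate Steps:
$x = \frac{9}{4}$ ($x = \frac{1}{4} \cdot 9 = \frac{9}{4} \approx 2.25$)
$R{\left(j \right)} = 8$ ($R{\left(j \right)} = 2 \cdot 4 = 8$)
$S{\left(H \right)} = - \frac{8}{7}$ ($S{\left(H \right)} = \left(- \frac{1}{7}\right) 8 = - \frac{8}{7}$)
$b{\left(c,p \right)} = \frac{- \frac{8}{7} + p}{-1 + c}$ ($b{\left(c,p \right)} = \frac{p - \frac{8}{7}}{c + \left(-6 + 5\right)} = \frac{- \frac{8}{7} + p}{c - 1} = \frac{- \frac{8}{7} + p}{-1 + c}$)
$b{\left(x,8 \right)} + \frac{116}{113} = \frac{- \frac{8}{7} + 8}{-1 + \frac{9}{4}} + \frac{116}{113} = \frac{1}{\frac{5}{4}} \cdot \frac{48}{7} + 116 \cdot \frac{1}{113} = \frac{4}{5} \cdot \frac{48}{7} + \frac{116}{113} = \frac{192}{35} + \frac{116}{113} = \frac{25756}{3955}$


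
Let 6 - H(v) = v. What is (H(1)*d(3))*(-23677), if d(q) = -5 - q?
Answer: 947080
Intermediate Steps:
H(v) = 6 - v
(H(1)*d(3))*(-23677) = ((6 - 1*1)*(-5 - 1*3))*(-23677) = ((6 - 1)*(-5 - 3))*(-23677) = (5*(-8))*(-23677) = -40*(-23677) = 947080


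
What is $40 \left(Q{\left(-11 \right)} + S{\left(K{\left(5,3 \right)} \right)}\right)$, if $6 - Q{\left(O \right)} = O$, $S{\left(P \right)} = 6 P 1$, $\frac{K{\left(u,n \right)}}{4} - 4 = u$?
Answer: $9320$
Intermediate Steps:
$K{\left(u,n \right)} = 16 + 4 u$
$S{\left(P \right)} = 6 P$
$Q{\left(O \right)} = 6 - O$
$40 \left(Q{\left(-11 \right)} + S{\left(K{\left(5,3 \right)} \right)}\right) = 40 \left(\left(6 - -11\right) + 6 \left(16 + 4 \cdot 5\right)\right) = 40 \left(\left(6 + 11\right) + 6 \left(16 + 20\right)\right) = 40 \left(17 + 6 \cdot 36\right) = 40 \left(17 + 216\right) = 40 \cdot 233 = 9320$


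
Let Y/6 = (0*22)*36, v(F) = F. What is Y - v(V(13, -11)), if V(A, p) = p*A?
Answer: 143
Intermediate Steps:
V(A, p) = A*p
Y = 0 (Y = 6*((0*22)*36) = 6*(0*36) = 6*0 = 0)
Y - v(V(13, -11)) = 0 - 13*(-11) = 0 - 1*(-143) = 0 + 143 = 143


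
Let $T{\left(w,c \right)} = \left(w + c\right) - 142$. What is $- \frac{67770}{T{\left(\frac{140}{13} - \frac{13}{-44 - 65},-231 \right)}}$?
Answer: $\frac{48015045}{256556} \approx 187.15$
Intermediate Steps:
$T{\left(w,c \right)} = -142 + c + w$ ($T{\left(w,c \right)} = \left(c + w\right) - 142 = -142 + c + w$)
$- \frac{67770}{T{\left(\frac{140}{13} - \frac{13}{-44 - 65},-231 \right)}} = - \frac{67770}{-142 - 231 + \left(\frac{140}{13} - \frac{13}{-44 - 65}\right)} = - \frac{67770}{-142 - 231 + \left(140 \cdot \frac{1}{13} - \frac{13}{-44 - 65}\right)} = - \frac{67770}{-142 - 231 + \left(\frac{140}{13} - \frac{13}{-109}\right)} = - \frac{67770}{-142 - 231 + \left(\frac{140}{13} - - \frac{13}{109}\right)} = - \frac{67770}{-142 - 231 + \left(\frac{140}{13} + \frac{13}{109}\right)} = - \frac{67770}{-142 - 231 + \frac{15429}{1417}} = - \frac{67770}{- \frac{513112}{1417}} = \left(-67770\right) \left(- \frac{1417}{513112}\right) = \frac{48015045}{256556}$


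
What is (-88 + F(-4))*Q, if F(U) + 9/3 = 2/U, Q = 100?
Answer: -9150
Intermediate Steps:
F(U) = -3 + 2/U
(-88 + F(-4))*Q = (-88 + (-3 + 2/(-4)))*100 = (-88 + (-3 + 2*(-¼)))*100 = (-88 + (-3 - ½))*100 = (-88 - 7/2)*100 = -183/2*100 = -9150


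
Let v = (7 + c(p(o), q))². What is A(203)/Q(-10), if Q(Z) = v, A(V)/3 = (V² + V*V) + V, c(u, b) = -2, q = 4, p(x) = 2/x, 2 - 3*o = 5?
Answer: 247863/25 ≈ 9914.5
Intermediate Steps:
o = -1 (o = ⅔ - ⅓*5 = ⅔ - 5/3 = -1)
A(V) = 3*V + 6*V² (A(V) = 3*((V² + V*V) + V) = 3*((V² + V²) + V) = 3*(2*V² + V) = 3*(V + 2*V²) = 3*V + 6*V²)
v = 25 (v = (7 - 2)² = 5² = 25)
Q(Z) = 25
A(203)/Q(-10) = (3*203*(1 + 2*203))/25 = (3*203*(1 + 406))*(1/25) = (3*203*407)*(1/25) = 247863*(1/25) = 247863/25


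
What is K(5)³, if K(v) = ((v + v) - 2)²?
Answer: 262144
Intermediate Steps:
K(v) = (-2 + 2*v)² (K(v) = (2*v - 2)² = (-2 + 2*v)²)
K(5)³ = (4*(-1 + 5)²)³ = (4*4²)³ = (4*16)³ = 64³ = 262144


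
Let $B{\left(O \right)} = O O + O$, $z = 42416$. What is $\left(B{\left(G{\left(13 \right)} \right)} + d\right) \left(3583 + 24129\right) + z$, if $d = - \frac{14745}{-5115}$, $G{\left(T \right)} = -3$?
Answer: $\frac{98403504}{341} \approx 2.8857 \cdot 10^{5}$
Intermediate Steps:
$B{\left(O \right)} = O + O^{2}$ ($B{\left(O \right)} = O^{2} + O = O + O^{2}$)
$d = \frac{983}{341}$ ($d = \left(-14745\right) \left(- \frac{1}{5115}\right) = \frac{983}{341} \approx 2.8827$)
$\left(B{\left(G{\left(13 \right)} \right)} + d\right) \left(3583 + 24129\right) + z = \left(- 3 \left(1 - 3\right) + \frac{983}{341}\right) \left(3583 + 24129\right) + 42416 = \left(\left(-3\right) \left(-2\right) + \frac{983}{341}\right) 27712 + 42416 = \left(6 + \frac{983}{341}\right) 27712 + 42416 = \frac{3029}{341} \cdot 27712 + 42416 = \frac{83939648}{341} + 42416 = \frac{98403504}{341}$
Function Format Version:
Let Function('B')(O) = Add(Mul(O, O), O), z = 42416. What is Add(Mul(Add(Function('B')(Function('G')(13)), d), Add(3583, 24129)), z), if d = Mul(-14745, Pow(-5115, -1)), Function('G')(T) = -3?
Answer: Rational(98403504, 341) ≈ 2.8857e+5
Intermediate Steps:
Function('B')(O) = Add(O, Pow(O, 2)) (Function('B')(O) = Add(Pow(O, 2), O) = Add(O, Pow(O, 2)))
d = Rational(983, 341) (d = Mul(-14745, Rational(-1, 5115)) = Rational(983, 341) ≈ 2.8827)
Add(Mul(Add(Function('B')(Function('G')(13)), d), Add(3583, 24129)), z) = Add(Mul(Add(Mul(-3, Add(1, -3)), Rational(983, 341)), Add(3583, 24129)), 42416) = Add(Mul(Add(Mul(-3, -2), Rational(983, 341)), 27712), 42416) = Add(Mul(Add(6, Rational(983, 341)), 27712), 42416) = Add(Mul(Rational(3029, 341), 27712), 42416) = Add(Rational(83939648, 341), 42416) = Rational(98403504, 341)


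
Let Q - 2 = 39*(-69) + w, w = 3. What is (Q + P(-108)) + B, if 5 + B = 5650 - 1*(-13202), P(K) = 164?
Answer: 16325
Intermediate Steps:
Q = -2686 (Q = 2 + (39*(-69) + 3) = 2 + (-2691 + 3) = 2 - 2688 = -2686)
B = 18847 (B = -5 + (5650 - 1*(-13202)) = -5 + (5650 + 13202) = -5 + 18852 = 18847)
(Q + P(-108)) + B = (-2686 + 164) + 18847 = -2522 + 18847 = 16325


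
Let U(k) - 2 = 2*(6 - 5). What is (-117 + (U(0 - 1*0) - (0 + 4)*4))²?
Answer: 16641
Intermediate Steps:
U(k) = 4 (U(k) = 2 + 2*(6 - 5) = 2 + 2*1 = 2 + 2 = 4)
(-117 + (U(0 - 1*0) - (0 + 4)*4))² = (-117 + (4 - (0 + 4)*4))² = (-117 + (4 - 4*4))² = (-117 + (4 - 1*16))² = (-117 + (4 - 16))² = (-117 - 12)² = (-129)² = 16641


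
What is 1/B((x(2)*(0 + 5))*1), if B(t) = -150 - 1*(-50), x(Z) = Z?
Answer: -1/100 ≈ -0.010000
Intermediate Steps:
B(t) = -100 (B(t) = -150 + 50 = -100)
1/B((x(2)*(0 + 5))*1) = 1/(-100) = -1/100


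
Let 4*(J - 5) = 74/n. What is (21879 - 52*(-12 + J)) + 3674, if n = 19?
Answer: 491461/19 ≈ 25866.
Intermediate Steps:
J = 227/38 (J = 5 + (74/19)/4 = 5 + (74*(1/19))/4 = 5 + (¼)*(74/19) = 5 + 37/38 = 227/38 ≈ 5.9737)
(21879 - 52*(-12 + J)) + 3674 = (21879 - 52*(-12 + 227/38)) + 3674 = (21879 - 52*(-229/38)) + 3674 = (21879 + 5954/19) + 3674 = 421655/19 + 3674 = 491461/19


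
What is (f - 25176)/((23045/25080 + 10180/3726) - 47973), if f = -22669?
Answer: 13548555720/13583768369 ≈ 0.99741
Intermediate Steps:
(f - 25176)/((23045/25080 + 10180/3726) - 47973) = (-22669 - 25176)/((23045/25080 + 10180/3726) - 47973) = -47845/((23045*(1/25080) + 10180*(1/3726)) - 47973) = -47845/((419/456 + 5090/1863) - 47973) = -47845/(1033879/283176 - 47973) = -47845/(-13583768369/283176) = -47845*(-283176/13583768369) = 13548555720/13583768369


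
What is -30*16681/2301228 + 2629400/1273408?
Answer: 56391638935/30525022344 ≈ 1.8474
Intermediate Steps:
-30*16681/2301228 + 2629400/1273408 = -500430*1/2301228 + 2629400*(1/1273408) = -83405/383538 + 328675/159176 = 56391638935/30525022344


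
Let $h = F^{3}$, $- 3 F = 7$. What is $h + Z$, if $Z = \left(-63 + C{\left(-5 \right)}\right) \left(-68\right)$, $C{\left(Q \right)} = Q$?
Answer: $\frac{124505}{27} \approx 4611.3$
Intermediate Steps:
$F = - \frac{7}{3}$ ($F = \left(- \frac{1}{3}\right) 7 = - \frac{7}{3} \approx -2.3333$)
$Z = 4624$ ($Z = \left(-63 - 5\right) \left(-68\right) = \left(-68\right) \left(-68\right) = 4624$)
$h = - \frac{343}{27}$ ($h = \left(- \frac{7}{3}\right)^{3} = - \frac{343}{27} \approx -12.704$)
$h + Z = - \frac{343}{27} + 4624 = \frac{124505}{27}$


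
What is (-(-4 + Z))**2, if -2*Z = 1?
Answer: 81/4 ≈ 20.250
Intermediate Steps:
Z = -1/2 (Z = -1/2*1 = -1/2 ≈ -0.50000)
(-(-4 + Z))**2 = (-(-4 - 1/2))**2 = (-1*(-9/2))**2 = (9/2)**2 = 81/4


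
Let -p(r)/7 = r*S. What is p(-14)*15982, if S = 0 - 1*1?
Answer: -1566236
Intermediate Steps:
S = -1 (S = 0 - 1 = -1)
p(r) = 7*r (p(r) = -7*r*(-1) = -(-7)*r = 7*r)
p(-14)*15982 = (7*(-14))*15982 = -98*15982 = -1566236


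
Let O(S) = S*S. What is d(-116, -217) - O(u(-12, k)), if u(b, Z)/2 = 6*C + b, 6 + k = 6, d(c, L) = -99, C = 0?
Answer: -675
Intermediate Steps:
k = 0 (k = -6 + 6 = 0)
u(b, Z) = 2*b (u(b, Z) = 2*(6*0 + b) = 2*(0 + b) = 2*b)
O(S) = S²
d(-116, -217) - O(u(-12, k)) = -99 - (2*(-12))² = -99 - 1*(-24)² = -99 - 1*576 = -99 - 576 = -675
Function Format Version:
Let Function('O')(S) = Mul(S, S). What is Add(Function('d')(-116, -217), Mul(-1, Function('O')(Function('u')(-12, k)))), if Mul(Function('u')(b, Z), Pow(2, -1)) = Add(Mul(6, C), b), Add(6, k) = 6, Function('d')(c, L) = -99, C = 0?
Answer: -675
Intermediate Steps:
k = 0 (k = Add(-6, 6) = 0)
Function('u')(b, Z) = Mul(2, b) (Function('u')(b, Z) = Mul(2, Add(Mul(6, 0), b)) = Mul(2, Add(0, b)) = Mul(2, b))
Function('O')(S) = Pow(S, 2)
Add(Function('d')(-116, -217), Mul(-1, Function('O')(Function('u')(-12, k)))) = Add(-99, Mul(-1, Pow(Mul(2, -12), 2))) = Add(-99, Mul(-1, Pow(-24, 2))) = Add(-99, Mul(-1, 576)) = Add(-99, -576) = -675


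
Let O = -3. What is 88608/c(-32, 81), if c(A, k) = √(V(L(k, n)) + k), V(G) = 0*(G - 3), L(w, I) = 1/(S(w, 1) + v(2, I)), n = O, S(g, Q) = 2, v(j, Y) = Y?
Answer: 29536/3 ≈ 9845.3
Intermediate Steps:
n = -3
L(w, I) = 1/(2 + I)
V(G) = 0 (V(G) = 0*(-3 + G) = 0)
c(A, k) = √k (c(A, k) = √(0 + k) = √k)
88608/c(-32, 81) = 88608/(√81) = 88608/9 = 88608*(⅑) = 29536/3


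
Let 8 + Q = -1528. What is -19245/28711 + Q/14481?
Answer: -107595647/138587997 ≈ -0.77637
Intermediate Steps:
Q = -1536 (Q = -8 - 1528 = -1536)
-19245/28711 + Q/14481 = -19245/28711 - 1536/14481 = -19245*1/28711 - 1536*1/14481 = -19245/28711 - 512/4827 = -107595647/138587997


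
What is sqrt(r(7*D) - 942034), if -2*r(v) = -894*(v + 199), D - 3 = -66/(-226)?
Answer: I*sqrt(10761460645)/113 ≈ 918.03*I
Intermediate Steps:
D = 372/113 (D = 3 - 66/(-226) = 3 - 66*(-1/226) = 3 + 33/113 = 372/113 ≈ 3.2920)
r(v) = 88953 + 447*v (r(v) = -(-447)*(v + 199) = -(-447)*(199 + v) = -(-177906 - 894*v)/2 = 88953 + 447*v)
sqrt(r(7*D) - 942034) = sqrt((88953 + 447*(7*(372/113))) - 942034) = sqrt((88953 + 447*(2604/113)) - 942034) = sqrt((88953 + 1163988/113) - 942034) = sqrt(11215677/113 - 942034) = sqrt(-95234165/113) = I*sqrt(10761460645)/113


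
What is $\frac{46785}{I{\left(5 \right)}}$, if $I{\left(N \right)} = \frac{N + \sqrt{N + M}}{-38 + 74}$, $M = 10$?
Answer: $842130 - 168426 \sqrt{15} \approx 1.8982 \cdot 10^{5}$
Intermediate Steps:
$I{\left(N \right)} = \frac{N}{36} + \frac{\sqrt{10 + N}}{36}$ ($I{\left(N \right)} = \frac{N + \sqrt{N + 10}}{-38 + 74} = \frac{N + \sqrt{10 + N}}{36} = \left(N + \sqrt{10 + N}\right) \frac{1}{36} = \frac{N}{36} + \frac{\sqrt{10 + N}}{36}$)
$\frac{46785}{I{\left(5 \right)}} = \frac{46785}{\frac{1}{36} \cdot 5 + \frac{\sqrt{10 + 5}}{36}} = \frac{46785}{\frac{5}{36} + \frac{\sqrt{15}}{36}}$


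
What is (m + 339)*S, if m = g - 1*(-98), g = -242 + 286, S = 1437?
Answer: 691197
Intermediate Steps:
g = 44
m = 142 (m = 44 - 1*(-98) = 44 + 98 = 142)
(m + 339)*S = (142 + 339)*1437 = 481*1437 = 691197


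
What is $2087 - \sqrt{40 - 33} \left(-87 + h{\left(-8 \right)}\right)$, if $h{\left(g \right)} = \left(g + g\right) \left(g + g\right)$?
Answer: $2087 - 169 \sqrt{7} \approx 1639.9$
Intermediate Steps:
$h{\left(g \right)} = 4 g^{2}$ ($h{\left(g \right)} = 2 g 2 g = 4 g^{2}$)
$2087 - \sqrt{40 - 33} \left(-87 + h{\left(-8 \right)}\right) = 2087 - \sqrt{40 - 33} \left(-87 + 4 \left(-8\right)^{2}\right) = 2087 - \sqrt{7} \left(-87 + 4 \cdot 64\right) = 2087 - \sqrt{7} \left(-87 + 256\right) = 2087 - \sqrt{7} \cdot 169 = 2087 - 169 \sqrt{7}$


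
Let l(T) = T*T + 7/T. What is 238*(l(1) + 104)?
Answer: 26656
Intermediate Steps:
l(T) = T**2 + 7/T
238*(l(1) + 104) = 238*((7 + 1**3)/1 + 104) = 238*(1*(7 + 1) + 104) = 238*(1*8 + 104) = 238*(8 + 104) = 238*112 = 26656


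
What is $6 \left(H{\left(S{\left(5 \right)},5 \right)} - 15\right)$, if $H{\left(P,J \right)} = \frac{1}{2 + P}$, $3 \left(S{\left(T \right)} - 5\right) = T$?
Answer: $- \frac{1161}{13} \approx -89.308$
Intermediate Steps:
$S{\left(T \right)} = 5 + \frac{T}{3}$
$6 \left(H{\left(S{\left(5 \right)},5 \right)} - 15\right) = 6 \left(\frac{1}{2 + \left(5 + \frac{1}{3} \cdot 5\right)} - 15\right) = 6 \left(\frac{1}{2 + \left(5 + \frac{5}{3}\right)} - 15\right) = 6 \left(\frac{1}{2 + \frac{20}{3}} - 15\right) = 6 \left(\frac{1}{\frac{26}{3}} - 15\right) = 6 \left(\frac{3}{26} - 15\right) = 6 \left(- \frac{387}{26}\right) = - \frac{1161}{13}$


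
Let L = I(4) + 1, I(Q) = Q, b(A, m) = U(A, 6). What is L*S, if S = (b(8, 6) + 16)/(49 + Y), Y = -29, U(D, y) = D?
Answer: 6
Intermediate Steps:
b(A, m) = A
S = 6/5 (S = (8 + 16)/(49 - 29) = 24/20 = 24*(1/20) = 6/5 ≈ 1.2000)
L = 5 (L = 4 + 1 = 5)
L*S = 5*(6/5) = 6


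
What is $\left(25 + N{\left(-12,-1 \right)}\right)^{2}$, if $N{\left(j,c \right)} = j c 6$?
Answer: $9409$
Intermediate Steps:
$N{\left(j,c \right)} = 6 c j$ ($N{\left(j,c \right)} = c j 6 = 6 c j$)
$\left(25 + N{\left(-12,-1 \right)}\right)^{2} = \left(25 + 6 \left(-1\right) \left(-12\right)\right)^{2} = \left(25 + 72\right)^{2} = 97^{2} = 9409$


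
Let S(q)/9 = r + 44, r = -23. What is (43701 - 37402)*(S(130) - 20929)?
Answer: -130641260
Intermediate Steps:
S(q) = 189 (S(q) = 9*(-23 + 44) = 9*21 = 189)
(43701 - 37402)*(S(130) - 20929) = (43701 - 37402)*(189 - 20929) = 6299*(-20740) = -130641260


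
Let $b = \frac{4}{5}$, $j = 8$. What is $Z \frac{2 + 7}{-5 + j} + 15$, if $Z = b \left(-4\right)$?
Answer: $\frac{27}{5} \approx 5.4$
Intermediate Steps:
$b = \frac{4}{5}$ ($b = 4 \cdot \frac{1}{5} = \frac{4}{5} \approx 0.8$)
$Z = - \frac{16}{5}$ ($Z = \frac{4}{5} \left(-4\right) = - \frac{16}{5} \approx -3.2$)
$Z \frac{2 + 7}{-5 + j} + 15 = - \frac{16 \frac{2 + 7}{-5 + 8}}{5} + 15 = - \frac{16 \cdot \frac{9}{3}}{5} + 15 = - \frac{16 \cdot 9 \cdot \frac{1}{3}}{5} + 15 = \left(- \frac{16}{5}\right) 3 + 15 = - \frac{48}{5} + 15 = \frac{27}{5}$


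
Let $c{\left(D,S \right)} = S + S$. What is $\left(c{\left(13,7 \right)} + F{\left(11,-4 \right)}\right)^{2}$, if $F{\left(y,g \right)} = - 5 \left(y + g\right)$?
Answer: $441$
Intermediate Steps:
$c{\left(D,S \right)} = 2 S$
$F{\left(y,g \right)} = - 5 g - 5 y$ ($F{\left(y,g \right)} = - 5 \left(g + y\right) = - 5 g - 5 y$)
$\left(c{\left(13,7 \right)} + F{\left(11,-4 \right)}\right)^{2} = \left(2 \cdot 7 - 35\right)^{2} = \left(14 + \left(20 - 55\right)\right)^{2} = \left(14 - 35\right)^{2} = \left(-21\right)^{2} = 441$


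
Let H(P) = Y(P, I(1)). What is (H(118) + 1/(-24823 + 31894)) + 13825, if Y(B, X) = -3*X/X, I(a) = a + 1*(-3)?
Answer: 97735363/7071 ≈ 13822.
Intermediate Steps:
I(a) = -3 + a (I(a) = a - 3 = -3 + a)
Y(B, X) = -3 (Y(B, X) = -3*1 = -3)
H(P) = -3
(H(118) + 1/(-24823 + 31894)) + 13825 = (-3 + 1/(-24823 + 31894)) + 13825 = (-3 + 1/7071) + 13825 = -21212/7071 + 13825 = 97735363/7071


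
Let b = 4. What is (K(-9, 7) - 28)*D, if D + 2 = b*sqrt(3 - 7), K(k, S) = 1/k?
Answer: 506/9 - 2024*I/9 ≈ 56.222 - 224.89*I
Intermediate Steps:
D = -2 + 8*I (D = -2 + 4*sqrt(3 - 7) = -2 + 4*sqrt(-4) = -2 + 4*(2*I) = -2 + 8*I ≈ -2.0 + 8.0*I)
(K(-9, 7) - 28)*D = (1/(-9) - 28)*(-2 + 8*I) = (-1/9 - 28)*(-2 + 8*I) = -253*(-2 + 8*I)/9 = 506/9 - 2024*I/9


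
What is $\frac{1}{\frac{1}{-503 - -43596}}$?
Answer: $43093$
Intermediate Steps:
$\frac{1}{\frac{1}{-503 - -43596}} = \frac{1}{\frac{1}{-503 + 43596}} = \frac{1}{\frac{1}{43093}} = 43093$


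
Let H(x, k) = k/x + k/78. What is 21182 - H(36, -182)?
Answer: 381409/18 ≈ 21189.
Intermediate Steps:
H(x, k) = k/78 + k/x (H(x, k) = k/x + k*(1/78) = k/x + k/78 = k/78 + k/x)
21182 - H(36, -182) = 21182 - ((1/78)*(-182) - 182/36) = 21182 - (-7/3 - 182*1/36) = 21182 - (-7/3 - 91/18) = 21182 - 1*(-133/18) = 21182 + 133/18 = 381409/18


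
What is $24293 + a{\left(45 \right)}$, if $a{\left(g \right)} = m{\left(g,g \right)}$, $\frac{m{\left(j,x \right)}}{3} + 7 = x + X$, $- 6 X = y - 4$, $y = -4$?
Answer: $24411$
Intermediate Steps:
$X = \frac{4}{3}$ ($X = - \frac{-4 - 4}{6} = \left(- \frac{1}{6}\right) \left(-8\right) = \frac{4}{3} \approx 1.3333$)
$m{\left(j,x \right)} = -17 + 3 x$ ($m{\left(j,x \right)} = -21 + 3 \left(x + \frac{4}{3}\right) = -21 + 3 \left(\frac{4}{3} + x\right) = -21 + \left(4 + 3 x\right) = -17 + 3 x$)
$a{\left(g \right)} = -17 + 3 g$
$24293 + a{\left(45 \right)} = 24293 + \left(-17 + 3 \cdot 45\right) = 24293 + \left(-17 + 135\right) = 24293 + 118 = 24411$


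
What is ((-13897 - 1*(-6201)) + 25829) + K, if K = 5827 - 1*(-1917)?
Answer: 25877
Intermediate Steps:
K = 7744 (K = 5827 + 1917 = 7744)
((-13897 - 1*(-6201)) + 25829) + K = ((-13897 - 1*(-6201)) + 25829) + 7744 = ((-13897 + 6201) + 25829) + 7744 = (-7696 + 25829) + 7744 = 18133 + 7744 = 25877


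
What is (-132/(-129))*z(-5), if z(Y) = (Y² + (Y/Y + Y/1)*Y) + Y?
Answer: 1760/43 ≈ 40.930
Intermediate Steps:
z(Y) = Y + Y² + Y*(1 + Y) (z(Y) = (Y² + (1 + Y*1)*Y) + Y = (Y² + (1 + Y)*Y) + Y = (Y² + Y*(1 + Y)) + Y = Y + Y² + Y*(1 + Y))
(-132/(-129))*z(-5) = (-132/(-129))*(2*(-5)*(1 - 5)) = (-132*(-1/129))*(2*(-5)*(-4)) = (44/43)*40 = 1760/43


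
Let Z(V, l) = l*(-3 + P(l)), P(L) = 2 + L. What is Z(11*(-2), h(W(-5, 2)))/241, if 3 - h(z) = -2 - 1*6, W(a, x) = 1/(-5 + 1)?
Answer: 110/241 ≈ 0.45643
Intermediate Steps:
W(a, x) = -1/4 (W(a, x) = 1/(-4) = -1/4)
h(z) = 11 (h(z) = 3 - (-2 - 1*6) = 3 - (-2 - 6) = 3 - 1*(-8) = 3 + 8 = 11)
Z(V, l) = l*(-1 + l) (Z(V, l) = l*(-3 + (2 + l)) = l*(-1 + l))
Z(11*(-2), h(W(-5, 2)))/241 = (11*(-1 + 11))/241 = (11*10)*(1/241) = 110*(1/241) = 110/241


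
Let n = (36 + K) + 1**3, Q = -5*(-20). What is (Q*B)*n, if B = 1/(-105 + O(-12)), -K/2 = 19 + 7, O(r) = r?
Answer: 500/39 ≈ 12.821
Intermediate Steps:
K = -52 (K = -2*(19 + 7) = -2*26 = -52)
Q = 100
n = -15 (n = (36 - 52) + 1**3 = -16 + 1 = -15)
B = -1/117 (B = 1/(-105 - 12) = 1/(-117) = -1/117 ≈ -0.0085470)
(Q*B)*n = (100*(-1/117))*(-15) = -100/117*(-15) = 500/39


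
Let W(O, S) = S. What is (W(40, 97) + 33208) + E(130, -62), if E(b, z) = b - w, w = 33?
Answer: 33402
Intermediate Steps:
E(b, z) = -33 + b (E(b, z) = b - 1*33 = b - 33 = -33 + b)
(W(40, 97) + 33208) + E(130, -62) = (97 + 33208) + (-33 + 130) = 33305 + 97 = 33402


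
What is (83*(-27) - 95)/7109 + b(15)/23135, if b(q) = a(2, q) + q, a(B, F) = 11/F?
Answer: -808972676/2467000725 ≈ -0.32792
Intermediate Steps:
b(q) = q + 11/q (b(q) = 11/q + q = q + 11/q)
(83*(-27) - 95)/7109 + b(15)/23135 = (83*(-27) - 95)/7109 + (15 + 11/15)/23135 = (-2241 - 95)*(1/7109) + (15 + 11*(1/15))*(1/23135) = -2336*1/7109 + (15 + 11/15)*(1/23135) = -2336/7109 + (236/15)*(1/23135) = -2336/7109 + 236/347025 = -808972676/2467000725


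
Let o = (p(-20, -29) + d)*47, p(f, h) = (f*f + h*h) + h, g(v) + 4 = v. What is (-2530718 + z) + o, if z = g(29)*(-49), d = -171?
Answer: -2483016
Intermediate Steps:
g(v) = -4 + v
p(f, h) = h + f² + h² (p(f, h) = (f² + h²) + h = h + f² + h²)
o = 48927 (o = ((-29 + (-20)² + (-29)²) - 171)*47 = ((-29 + 400 + 841) - 171)*47 = (1212 - 171)*47 = 1041*47 = 48927)
z = -1225 (z = (-4 + 29)*(-49) = 25*(-49) = -1225)
(-2530718 + z) + o = (-2530718 - 1225) + 48927 = -2531943 + 48927 = -2483016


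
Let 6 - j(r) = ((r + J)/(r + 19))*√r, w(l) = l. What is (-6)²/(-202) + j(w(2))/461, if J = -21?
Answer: -7692/46561 + 19*√2/9681 ≈ -0.16243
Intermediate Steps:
j(r) = 6 - √r*(-21 + r)/(19 + r) (j(r) = 6 - (r - 21)/(r + 19)*√r = 6 - (-21 + r)/(19 + r)*√r = 6 - √r*(-21 + r)/(19 + r))
(-6)²/(-202) + j(w(2))/461 = (-6)²/(-202) + ((114 - 2^(3/2) + 6*2 + 21*√2)/(19 + 2))/461 = 36*(-1/202) + ((114 - 2*√2 + 12 + 21*√2)/21)*(1/461) = -18/101 + ((114 - 2*√2 + 12 + 21*√2)/21)*(1/461) = -18/101 + ((126 + 19*√2)/21)*(1/461) = -18/101 + (6 + 19*√2/21)*(1/461) = -18/101 + (6/461 + 19*√2/9681) = -7692/46561 + 19*√2/9681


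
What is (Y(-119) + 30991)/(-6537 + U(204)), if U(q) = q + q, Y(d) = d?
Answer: -136/27 ≈ -5.0370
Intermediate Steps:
U(q) = 2*q
(Y(-119) + 30991)/(-6537 + U(204)) = (-119 + 30991)/(-6537 + 2*204) = 30872/(-6537 + 408) = 30872/(-6129) = 30872*(-1/6129) = -136/27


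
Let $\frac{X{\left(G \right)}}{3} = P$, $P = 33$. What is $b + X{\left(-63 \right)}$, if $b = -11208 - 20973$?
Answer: $-32082$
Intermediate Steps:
$X{\left(G \right)} = 99$ ($X{\left(G \right)} = 3 \cdot 33 = 99$)
$b = -32181$ ($b = -11208 - 20973 = -32181$)
$b + X{\left(-63 \right)} = -32181 + 99 = -32082$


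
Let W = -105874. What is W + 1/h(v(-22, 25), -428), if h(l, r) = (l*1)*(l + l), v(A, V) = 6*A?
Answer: -3689497151/34848 ≈ -1.0587e+5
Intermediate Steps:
h(l, r) = 2*l**2 (h(l, r) = l*(2*l) = 2*l**2)
W + 1/h(v(-22, 25), -428) = -105874 + 1/(2*(6*(-22))**2) = -105874 + 1/(2*(-132)**2) = -105874 + 1/(2*17424) = -105874 + 1/34848 = -3689497151/34848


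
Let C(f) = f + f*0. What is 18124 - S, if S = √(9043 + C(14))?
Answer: 18124 - √9057 ≈ 18029.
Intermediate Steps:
C(f) = f (C(f) = f + 0 = f)
S = √9057 (S = √(9043 + 14) = √9057 ≈ 95.168)
18124 - S = 18124 - √9057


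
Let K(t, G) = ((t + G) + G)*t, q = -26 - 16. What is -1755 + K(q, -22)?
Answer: 1857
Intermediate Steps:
q = -42
K(t, G) = t*(t + 2*G) (K(t, G) = ((G + t) + G)*t = (t + 2*G)*t = t*(t + 2*G))
-1755 + K(q, -22) = -1755 - 42*(-42 + 2*(-22)) = -1755 - 42*(-42 - 44) = -1755 - 42*(-86) = -1755 + 3612 = 1857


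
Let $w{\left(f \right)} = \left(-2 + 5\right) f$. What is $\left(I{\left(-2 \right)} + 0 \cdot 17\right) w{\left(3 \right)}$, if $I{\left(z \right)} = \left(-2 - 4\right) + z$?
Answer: $-72$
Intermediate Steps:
$I{\left(z \right)} = -6 + z$
$w{\left(f \right)} = 3 f$
$\left(I{\left(-2 \right)} + 0 \cdot 17\right) w{\left(3 \right)} = \left(\left(-6 - 2\right) + 0 \cdot 17\right) 3 \cdot 3 = \left(-8 + 0\right) 9 = \left(-8\right) 9 = -72$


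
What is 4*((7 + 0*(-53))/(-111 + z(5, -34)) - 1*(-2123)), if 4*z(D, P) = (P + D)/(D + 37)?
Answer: 158600380/18677 ≈ 8491.8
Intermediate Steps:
z(D, P) = (D + P)/(4*(37 + D)) (z(D, P) = ((P + D)/(D + 37))/4 = ((D + P)/(37 + D))/4 = (D + P)/(4*(37 + D)))
4*((7 + 0*(-53))/(-111 + z(5, -34)) - 1*(-2123)) = 4*((7 + 0*(-53))/(-111 + (5 - 34)/(4*(37 + 5))) - 1*(-2123)) = 4*((7 + 0)/(-111 + (¼)*(-29)/42) + 2123) = 4*(7/(-111 + (¼)*(1/42)*(-29)) + 2123) = 4*(7/(-111 - 29/168) + 2123) = 4*(7/(-18677/168) + 2123) = 4*(7*(-168/18677) + 2123) = 4*(-1176/18677 + 2123) = 4*(39650095/18677) = 158600380/18677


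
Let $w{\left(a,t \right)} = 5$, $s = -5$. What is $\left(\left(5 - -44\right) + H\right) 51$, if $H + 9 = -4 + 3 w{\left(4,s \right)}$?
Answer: $2601$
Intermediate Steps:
$H = 2$ ($H = -9 + \left(-4 + 3 \cdot 5\right) = -9 + \left(-4 + 15\right) = -9 + 11 = 2$)
$\left(\left(5 - -44\right) + H\right) 51 = \left(\left(5 - -44\right) + 2\right) 51 = \left(\left(5 + 44\right) + 2\right) 51 = \left(49 + 2\right) 51 = 51 \cdot 51 = 2601$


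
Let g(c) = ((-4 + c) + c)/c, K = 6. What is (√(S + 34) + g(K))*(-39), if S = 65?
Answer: -52 - 117*√11 ≈ -440.04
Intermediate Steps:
g(c) = (-4 + 2*c)/c
(√(S + 34) + g(K))*(-39) = (√(65 + 34) + (2 - 4/6))*(-39) = (√99 + (2 - 4*⅙))*(-39) = (3*√11 + (2 - ⅔))*(-39) = (3*√11 + 4/3)*(-39) = (4/3 + 3*√11)*(-39) = -52 - 117*√11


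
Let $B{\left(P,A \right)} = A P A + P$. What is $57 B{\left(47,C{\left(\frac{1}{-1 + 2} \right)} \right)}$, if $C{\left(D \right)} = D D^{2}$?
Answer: $5358$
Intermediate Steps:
$C{\left(D \right)} = D^{3}$
$B{\left(P,A \right)} = P + P A^{2}$ ($B{\left(P,A \right)} = P A^{2} + P = P + P A^{2}$)
$57 B{\left(47,C{\left(\frac{1}{-1 + 2} \right)} \right)} = 57 \cdot 47 \left(1 + \left(\left(\frac{1}{-1 + 2}\right)^{3}\right)^{2}\right) = 57 \cdot 47 \left(1 + \left(\left(1^{-1}\right)^{3}\right)^{2}\right) = 57 \cdot 47 \left(1 + \left(1^{3}\right)^{2}\right) = 57 \cdot 47 \left(1 + 1^{2}\right) = 57 \cdot 47 \left(1 + 1\right) = 57 \cdot 47 \cdot 2 = 57 \cdot 94 = 5358$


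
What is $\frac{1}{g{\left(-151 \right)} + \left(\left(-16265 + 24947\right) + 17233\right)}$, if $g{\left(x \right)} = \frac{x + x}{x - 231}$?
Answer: $\frac{191}{4949916} \approx 3.8586 \cdot 10^{-5}$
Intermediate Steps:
$g{\left(x \right)} = \frac{2 x}{-231 + x}$
$\frac{1}{g{\left(-151 \right)} + \left(\left(-16265 + 24947\right) + 17233\right)} = \frac{1}{2 \left(-151\right) \frac{1}{-231 - 151} + \left(\left(-16265 + 24947\right) + 17233\right)} = \frac{1}{2 \left(-151\right) \frac{1}{-382} + \left(8682 + 17233\right)} = \frac{1}{2 \left(-151\right) \left(- \frac{1}{382}\right) + 25915} = \frac{1}{\frac{151}{191} + 25915} = \frac{1}{\frac{4949916}{191}} = \frac{191}{4949916}$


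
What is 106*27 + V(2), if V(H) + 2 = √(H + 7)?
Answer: 2863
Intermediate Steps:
V(H) = -2 + √(7 + H) (V(H) = -2 + √(H + 7) = -2 + √(7 + H))
106*27 + V(2) = 106*27 + (-2 + √(7 + 2)) = 2862 + (-2 + √9) = 2862 + (-2 + 3) = 2862 + 1 = 2863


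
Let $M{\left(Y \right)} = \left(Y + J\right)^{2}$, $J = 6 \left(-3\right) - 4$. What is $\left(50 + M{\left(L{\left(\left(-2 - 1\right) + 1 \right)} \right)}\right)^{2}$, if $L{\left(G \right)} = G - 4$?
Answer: $695556$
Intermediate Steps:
$J = -22$ ($J = -18 - 4 = -22$)
$L{\left(G \right)} = -4 + G$
$M{\left(Y \right)} = \left(-22 + Y\right)^{2}$ ($M{\left(Y \right)} = \left(Y - 22\right)^{2} = \left(-22 + Y\right)^{2}$)
$\left(50 + M{\left(L{\left(\left(-2 - 1\right) + 1 \right)} \right)}\right)^{2} = \left(50 + \left(-22 + \left(-4 + \left(\left(-2 - 1\right) + 1\right)\right)\right)^{2}\right)^{2} = \left(50 + \left(-22 + \left(-4 + \left(-3 + 1\right)\right)\right)^{2}\right)^{2} = \left(50 + \left(-22 - 6\right)^{2}\right)^{2} = \left(50 + \left(-28\right)^{2}\right)^{2} = \left(50 + 784\right)^{2} = 834^{2} = 695556$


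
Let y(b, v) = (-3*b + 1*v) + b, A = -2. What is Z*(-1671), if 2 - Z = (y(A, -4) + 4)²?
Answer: 23394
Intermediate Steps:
y(b, v) = v - 2*b (y(b, v) = (-3*b + v) + b = (v - 3*b) + b = v - 2*b)
Z = -14 (Z = 2 - ((-4 - 2*(-2)) + 4)² = 2 - ((-4 + 4) + 4)² = 2 - (0 + 4)² = 2 - 1*4² = 2 - 1*16 = 2 - 16 = -14)
Z*(-1671) = -14*(-1671) = 23394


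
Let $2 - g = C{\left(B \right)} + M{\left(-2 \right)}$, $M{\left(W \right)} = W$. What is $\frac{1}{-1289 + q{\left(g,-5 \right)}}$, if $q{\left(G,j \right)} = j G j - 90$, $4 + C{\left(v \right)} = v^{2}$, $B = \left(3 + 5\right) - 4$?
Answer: $- \frac{1}{1579} \approx -0.00063331$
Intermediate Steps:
$B = 4$ ($B = 8 - 4 = 4$)
$C{\left(v \right)} = -4 + v^{2}$
$g = -8$ ($g = 2 - \left(\left(-4 + 4^{2}\right) - 2\right) = 2 - \left(\left(-4 + 16\right) - 2\right) = 2 - \left(12 - 2\right) = 2 - 10 = -8$)
$q{\left(G,j \right)} = -90 + G j^{2}$ ($q{\left(G,j \right)} = G j j - 90 = G j^{2} - 90 = -90 + G j^{2}$)
$\frac{1}{-1289 + q{\left(g,-5 \right)}} = \frac{1}{-1289 - \left(90 + 8 \left(-5\right)^{2}\right)} = \frac{1}{-1289 - 290} = \frac{1}{-1579} = - \frac{1}{1579}$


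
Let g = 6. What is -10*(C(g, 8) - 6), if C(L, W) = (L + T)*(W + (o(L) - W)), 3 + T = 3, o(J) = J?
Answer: -300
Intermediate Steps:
T = 0 (T = -3 + 3 = 0)
C(L, W) = L² (C(L, W) = (L + 0)*(W + (L - W)) = L*L = L²)
-10*(C(g, 8) - 6) = -10*(6² - 6) = -10*(36 - 6) = -10*30 = -300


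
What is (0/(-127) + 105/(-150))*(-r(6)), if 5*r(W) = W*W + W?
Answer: 147/25 ≈ 5.8800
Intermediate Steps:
r(W) = W/5 + W²/5 (r(W) = (W*W + W)/5 = (W² + W)/5 = (W + W²)/5 = W/5 + W²/5)
(0/(-127) + 105/(-150))*(-r(6)) = (0/(-127) + 105/(-150))*(-6*(1 + 6)/5) = (0*(-1/127) + 105*(-1/150))*(-6*7/5) = (0 - 7/10)*(-1*42/5) = -7/10*(-42/5) = 147/25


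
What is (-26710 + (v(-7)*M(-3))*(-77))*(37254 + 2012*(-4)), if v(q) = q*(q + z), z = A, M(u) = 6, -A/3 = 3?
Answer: -2291327524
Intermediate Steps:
A = -9 (A = -3*3 = -9)
z = -9
v(q) = q*(-9 + q) (v(q) = q*(q - 9) = q*(-9 + q))
(-26710 + (v(-7)*M(-3))*(-77))*(37254 + 2012*(-4)) = (-26710 + (-7*(-9 - 7)*6)*(-77))*(37254 + 2012*(-4)) = (-26710 + (-7*(-16)*6)*(-77))*(37254 - 8048) = (-26710 + (112*6)*(-77))*29206 = (-26710 + 672*(-77))*29206 = (-26710 - 51744)*29206 = -78454*29206 = -2291327524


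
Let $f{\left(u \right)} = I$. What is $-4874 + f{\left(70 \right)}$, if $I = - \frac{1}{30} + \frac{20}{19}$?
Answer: $- \frac{2777599}{570} \approx -4873.0$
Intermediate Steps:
$I = \frac{581}{570}$ ($I = \left(-1\right) \frac{1}{30} + 20 \cdot \frac{1}{19} = - \frac{1}{30} + \frac{20}{19} = \frac{581}{570} \approx 1.0193$)
$f{\left(u \right)} = \frac{581}{570}$
$-4874 + f{\left(70 \right)} = -4874 + \frac{581}{570} = - \frac{2777599}{570}$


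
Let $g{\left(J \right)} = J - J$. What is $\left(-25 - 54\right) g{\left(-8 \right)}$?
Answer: $0$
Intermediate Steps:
$g{\left(J \right)} = 0$
$\left(-25 - 54\right) g{\left(-8 \right)} = \left(-25 - 54\right) 0 = \left(-79\right) 0 = 0$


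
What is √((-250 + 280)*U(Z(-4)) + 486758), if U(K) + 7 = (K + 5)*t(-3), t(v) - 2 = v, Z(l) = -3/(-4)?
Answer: √1945502/2 ≈ 697.41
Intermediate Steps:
Z(l) = ¾ (Z(l) = -3*(-¼) = ¾)
t(v) = 2 + v
U(K) = -12 - K (U(K) = -7 + (K + 5)*(2 - 3) = -7 + (5 + K)*(-1) = -7 + (-5 - K) = -12 - K)
√((-250 + 280)*U(Z(-4)) + 486758) = √((-250 + 280)*(-12 - 1*¾) + 486758) = √(30*(-12 - ¾) + 486758) = √(30*(-51/4) + 486758) = √(-765/2 + 486758) = √(972751/2) = √1945502/2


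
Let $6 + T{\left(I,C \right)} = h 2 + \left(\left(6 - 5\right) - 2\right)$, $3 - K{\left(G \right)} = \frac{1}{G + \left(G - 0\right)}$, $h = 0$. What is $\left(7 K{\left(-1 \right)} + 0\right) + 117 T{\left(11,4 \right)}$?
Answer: $- \frac{1589}{2} \approx -794.5$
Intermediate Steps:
$K{\left(G \right)} = 3 - \frac{1}{2 G}$ ($K{\left(G \right)} = 3 - \frac{1}{G + \left(G - 0\right)} = 3 - \frac{1}{G + \left(G + 0\right)} = 3 - \frac{1}{G + G} = 3 - \frac{1}{2 G}$)
$T{\left(I,C \right)} = -7$ ($T{\left(I,C \right)} = -6 + \left(0 \cdot 2 + \left(\left(6 - 5\right) - 2\right)\right) = -6 + \left(0 + \left(1 - 2\right)\right) = -6 + \left(0 - 1\right) = -6 - 1 = -7$)
$\left(7 K{\left(-1 \right)} + 0\right) + 117 T{\left(11,4 \right)} = \left(7 \left(3 - \frac{1}{2 \left(-1\right)}\right) + 0\right) + 117 \left(-7\right) = \left(7 \left(3 - - \frac{1}{2}\right) + 0\right) - 819 = \left(7 \left(3 + \frac{1}{2}\right) + 0\right) - 819 = \left(7 \cdot \frac{7}{2} + 0\right) - 819 = \left(\frac{49}{2} + 0\right) - 819 = \frac{49}{2} - 819 = - \frac{1589}{2}$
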